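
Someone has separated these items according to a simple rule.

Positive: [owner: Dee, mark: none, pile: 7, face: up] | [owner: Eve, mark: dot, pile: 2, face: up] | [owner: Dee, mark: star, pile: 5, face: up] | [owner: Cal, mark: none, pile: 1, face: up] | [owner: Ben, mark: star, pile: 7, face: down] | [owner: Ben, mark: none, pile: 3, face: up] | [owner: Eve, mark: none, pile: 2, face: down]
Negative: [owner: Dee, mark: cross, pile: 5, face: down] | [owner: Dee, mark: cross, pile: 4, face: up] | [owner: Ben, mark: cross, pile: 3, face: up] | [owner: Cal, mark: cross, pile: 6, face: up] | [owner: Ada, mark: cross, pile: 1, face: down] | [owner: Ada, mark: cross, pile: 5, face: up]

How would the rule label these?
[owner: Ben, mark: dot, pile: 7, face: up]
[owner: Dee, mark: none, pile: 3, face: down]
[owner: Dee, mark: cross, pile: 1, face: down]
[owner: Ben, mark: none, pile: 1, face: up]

A rule that fits every label: mark is not cross — true of each 'Positive' example, false of each 'Negative' one.
[owner: Ben, mark: dot, pile: 7, face: up] — mark is dot, hence Positive. [owner: Dee, mark: none, pile: 3, face: down] — mark is none, hence Positive. [owner: Dee, mark: cross, pile: 1, face: down] — mark is cross, hence Negative. [owner: Ben, mark: none, pile: 1, face: up] — mark is none, hence Positive.

Positive, Positive, Negative, Positive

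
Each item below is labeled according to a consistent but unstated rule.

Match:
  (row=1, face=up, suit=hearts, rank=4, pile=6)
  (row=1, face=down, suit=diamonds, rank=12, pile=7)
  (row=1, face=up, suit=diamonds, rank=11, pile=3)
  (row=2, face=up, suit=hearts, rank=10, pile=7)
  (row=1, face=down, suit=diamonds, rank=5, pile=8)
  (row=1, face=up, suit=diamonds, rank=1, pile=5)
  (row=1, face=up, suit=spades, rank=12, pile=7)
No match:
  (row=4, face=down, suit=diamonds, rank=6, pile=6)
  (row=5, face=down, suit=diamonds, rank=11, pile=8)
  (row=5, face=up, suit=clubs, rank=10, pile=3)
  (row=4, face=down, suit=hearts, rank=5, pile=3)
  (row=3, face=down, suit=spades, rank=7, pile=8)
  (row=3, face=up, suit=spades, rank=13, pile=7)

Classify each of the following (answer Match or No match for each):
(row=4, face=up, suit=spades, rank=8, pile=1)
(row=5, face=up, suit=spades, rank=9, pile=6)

The classifier is using: row ≤ 2.
(row=4, face=up, suit=spades, rank=8, pile=1): row = 4, doesn't qualify → No match. (row=5, face=up, suit=spades, rank=9, pile=6): row = 5, doesn't qualify → No match.

No match, No match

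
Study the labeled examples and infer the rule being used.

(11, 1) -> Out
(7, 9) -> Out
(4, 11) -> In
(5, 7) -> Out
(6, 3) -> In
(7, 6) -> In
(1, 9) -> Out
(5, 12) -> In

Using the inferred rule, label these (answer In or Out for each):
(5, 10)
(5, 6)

The rule appears to be: sum is odd.
(5, 10): 5+10 = 15, satisfies this → In.
(5, 6): 5+6 = 11, satisfies this → In.

In, In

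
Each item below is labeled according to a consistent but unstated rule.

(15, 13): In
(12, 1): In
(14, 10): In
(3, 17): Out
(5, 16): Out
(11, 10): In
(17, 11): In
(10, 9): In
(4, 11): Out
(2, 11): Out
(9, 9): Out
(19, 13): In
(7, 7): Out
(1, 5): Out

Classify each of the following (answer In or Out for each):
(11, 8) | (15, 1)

In, In

The simplest hypothesis consistent with all the labels is: first > second.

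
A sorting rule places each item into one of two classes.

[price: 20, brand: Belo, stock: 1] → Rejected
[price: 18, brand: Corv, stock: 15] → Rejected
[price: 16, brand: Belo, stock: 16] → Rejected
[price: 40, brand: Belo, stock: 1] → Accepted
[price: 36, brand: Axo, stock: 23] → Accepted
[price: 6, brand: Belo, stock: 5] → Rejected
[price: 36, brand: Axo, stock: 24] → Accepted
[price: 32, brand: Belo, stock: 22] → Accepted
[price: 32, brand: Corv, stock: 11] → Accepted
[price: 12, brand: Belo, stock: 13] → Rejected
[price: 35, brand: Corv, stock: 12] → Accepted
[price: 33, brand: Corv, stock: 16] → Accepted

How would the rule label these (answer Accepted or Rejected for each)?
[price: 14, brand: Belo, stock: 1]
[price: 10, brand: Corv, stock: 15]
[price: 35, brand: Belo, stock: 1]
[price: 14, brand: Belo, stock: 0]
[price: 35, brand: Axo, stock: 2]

A rule that fits every label: price ≥ 32 — true of each 'Accepted' example, false of each 'Rejected' one.

Rejected, Rejected, Accepted, Rejected, Accepted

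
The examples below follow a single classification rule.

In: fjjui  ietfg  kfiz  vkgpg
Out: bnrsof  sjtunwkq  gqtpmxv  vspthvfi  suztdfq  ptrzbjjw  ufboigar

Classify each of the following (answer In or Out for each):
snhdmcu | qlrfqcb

Out, Out

Every 'In' example satisfies: length ≤ 5. None of the 'Out' examples do.
snhdmcu → length 7 → Out. qlrfqcb → length 7 → Out.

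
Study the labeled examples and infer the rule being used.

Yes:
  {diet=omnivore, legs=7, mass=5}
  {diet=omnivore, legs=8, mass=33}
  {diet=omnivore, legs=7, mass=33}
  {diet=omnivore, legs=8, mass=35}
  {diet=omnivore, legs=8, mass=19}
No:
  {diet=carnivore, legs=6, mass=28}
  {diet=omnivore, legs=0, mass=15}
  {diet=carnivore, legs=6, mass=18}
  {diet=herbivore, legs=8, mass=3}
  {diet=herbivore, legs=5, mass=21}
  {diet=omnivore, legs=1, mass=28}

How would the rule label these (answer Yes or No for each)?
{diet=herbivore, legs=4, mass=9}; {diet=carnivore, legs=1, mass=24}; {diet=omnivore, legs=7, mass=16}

Rule: diet is omnivore AND legs ≥ 5. This holds for each 'Yes' example and fails for each 'No' one.
{diet=herbivore, legs=4, mass=9} — diet is herbivore, legs = 4, hence No. {diet=carnivore, legs=1, mass=24} — diet is carnivore, legs = 1, hence No. {diet=omnivore, legs=7, mass=16} — diet is omnivore, legs = 7, hence Yes.

No, No, Yes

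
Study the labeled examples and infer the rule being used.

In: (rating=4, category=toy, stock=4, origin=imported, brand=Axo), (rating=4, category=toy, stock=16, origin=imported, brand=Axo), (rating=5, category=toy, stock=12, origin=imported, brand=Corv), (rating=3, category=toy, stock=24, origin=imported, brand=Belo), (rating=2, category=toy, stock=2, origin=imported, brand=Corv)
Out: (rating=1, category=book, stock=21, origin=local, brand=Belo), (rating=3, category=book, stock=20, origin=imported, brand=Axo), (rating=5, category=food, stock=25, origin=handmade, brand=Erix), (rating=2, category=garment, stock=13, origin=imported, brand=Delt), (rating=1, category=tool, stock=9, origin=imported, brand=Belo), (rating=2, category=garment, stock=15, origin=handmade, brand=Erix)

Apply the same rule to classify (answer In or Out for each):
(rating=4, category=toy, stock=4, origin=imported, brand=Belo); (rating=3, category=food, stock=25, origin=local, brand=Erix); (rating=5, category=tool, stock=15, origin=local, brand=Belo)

In, Out, Out

The pattern is that an item is 'In' exactly when: category is toy.
(rating=4, category=toy, stock=4, origin=imported, brand=Belo) — category is toy, hence In. (rating=3, category=food, stock=25, origin=local, brand=Erix) — category is food, hence Out. (rating=5, category=tool, stock=15, origin=local, brand=Belo) — category is tool, hence Out.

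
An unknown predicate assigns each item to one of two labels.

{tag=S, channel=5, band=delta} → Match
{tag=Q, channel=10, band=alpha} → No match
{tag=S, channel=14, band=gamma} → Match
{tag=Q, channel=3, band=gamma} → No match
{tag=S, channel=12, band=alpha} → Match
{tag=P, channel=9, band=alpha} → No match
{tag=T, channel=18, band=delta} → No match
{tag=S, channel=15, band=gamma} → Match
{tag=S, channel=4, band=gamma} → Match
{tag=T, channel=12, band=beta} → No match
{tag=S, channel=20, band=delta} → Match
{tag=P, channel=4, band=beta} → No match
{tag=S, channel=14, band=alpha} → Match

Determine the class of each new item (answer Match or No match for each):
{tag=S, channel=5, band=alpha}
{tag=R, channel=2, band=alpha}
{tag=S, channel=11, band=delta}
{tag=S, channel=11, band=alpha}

Match, No match, Match, Match

One predicate separates the groups cleanly: tag is S.
{tag=S, channel=5, band=alpha} — tag is S, hence Match.
{tag=R, channel=2, band=alpha} — tag is R, hence No match.
{tag=S, channel=11, band=delta} — tag is S, hence Match.
{tag=S, channel=11, band=alpha} — tag is S, hence Match.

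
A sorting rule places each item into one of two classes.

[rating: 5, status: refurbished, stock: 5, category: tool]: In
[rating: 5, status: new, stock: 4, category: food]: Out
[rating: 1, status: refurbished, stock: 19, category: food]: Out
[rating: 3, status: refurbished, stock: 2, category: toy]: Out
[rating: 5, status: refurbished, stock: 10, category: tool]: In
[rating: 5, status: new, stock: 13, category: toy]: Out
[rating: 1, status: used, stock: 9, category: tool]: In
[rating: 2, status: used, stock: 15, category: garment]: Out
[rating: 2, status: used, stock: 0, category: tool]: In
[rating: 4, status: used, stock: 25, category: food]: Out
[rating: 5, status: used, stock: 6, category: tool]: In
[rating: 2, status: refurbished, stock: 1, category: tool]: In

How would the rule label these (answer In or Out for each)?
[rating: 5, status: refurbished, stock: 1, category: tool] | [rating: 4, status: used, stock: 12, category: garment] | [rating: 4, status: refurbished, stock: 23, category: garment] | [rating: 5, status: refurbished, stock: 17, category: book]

In, Out, Out, Out

Looking at the examples, the only property every 'In' case has and every 'Out' case lacks is: category is tool.
[rating: 5, status: refurbished, stock: 1, category: tool] → category is tool → In.
[rating: 4, status: used, stock: 12, category: garment] → category is garment → Out.
[rating: 4, status: refurbished, stock: 23, category: garment] → category is garment → Out.
[rating: 5, status: refurbished, stock: 17, category: book] → category is book → Out.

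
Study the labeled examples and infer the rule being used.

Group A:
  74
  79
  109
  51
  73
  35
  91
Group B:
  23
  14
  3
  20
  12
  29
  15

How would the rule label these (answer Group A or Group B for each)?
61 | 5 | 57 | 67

Group A, Group B, Group A, Group A

The common property of the 'Group A' items is: at least 35. No 'Group B' item has it.
61 — 61 ≥ 35, hence Group A. 5 — 5 < 35, hence Group B. 57 — 57 ≥ 35, hence Group A. 67 — 67 ≥ 35, hence Group A.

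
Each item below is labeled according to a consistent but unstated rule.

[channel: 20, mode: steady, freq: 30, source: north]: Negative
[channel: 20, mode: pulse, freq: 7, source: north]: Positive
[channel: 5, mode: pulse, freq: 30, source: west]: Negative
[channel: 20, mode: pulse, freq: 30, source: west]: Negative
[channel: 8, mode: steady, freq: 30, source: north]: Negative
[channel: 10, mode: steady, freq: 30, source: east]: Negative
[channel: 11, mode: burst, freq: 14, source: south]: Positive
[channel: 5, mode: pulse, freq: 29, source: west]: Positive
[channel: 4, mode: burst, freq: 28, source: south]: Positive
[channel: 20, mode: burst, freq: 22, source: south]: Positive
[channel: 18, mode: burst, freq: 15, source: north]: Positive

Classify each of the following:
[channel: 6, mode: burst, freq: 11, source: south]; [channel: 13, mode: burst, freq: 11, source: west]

The common property of the 'Positive' items is: freq ≤ 29. No 'Negative' item has it.
Positive: [channel: 6, mode: burst, freq: 11, source: south], since freq = 11. Positive: [channel: 13, mode: burst, freq: 11, source: west], since freq = 11.

Positive, Positive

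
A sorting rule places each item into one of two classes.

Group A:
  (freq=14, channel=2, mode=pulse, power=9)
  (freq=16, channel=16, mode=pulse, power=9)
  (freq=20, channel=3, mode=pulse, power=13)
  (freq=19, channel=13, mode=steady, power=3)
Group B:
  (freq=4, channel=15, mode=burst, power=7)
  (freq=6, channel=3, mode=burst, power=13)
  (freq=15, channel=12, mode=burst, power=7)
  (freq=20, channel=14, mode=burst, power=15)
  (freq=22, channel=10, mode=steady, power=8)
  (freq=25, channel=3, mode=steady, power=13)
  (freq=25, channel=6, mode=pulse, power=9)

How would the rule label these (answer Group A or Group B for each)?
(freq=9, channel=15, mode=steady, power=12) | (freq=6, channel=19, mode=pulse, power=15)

'Group A' ⟺ mode is not burst AND freq ≤ 20.
(freq=9, channel=15, mode=steady, power=12) — mode is steady, freq = 9, hence Group A.
(freq=6, channel=19, mode=pulse, power=15) — mode is pulse, freq = 6, hence Group A.

Group A, Group A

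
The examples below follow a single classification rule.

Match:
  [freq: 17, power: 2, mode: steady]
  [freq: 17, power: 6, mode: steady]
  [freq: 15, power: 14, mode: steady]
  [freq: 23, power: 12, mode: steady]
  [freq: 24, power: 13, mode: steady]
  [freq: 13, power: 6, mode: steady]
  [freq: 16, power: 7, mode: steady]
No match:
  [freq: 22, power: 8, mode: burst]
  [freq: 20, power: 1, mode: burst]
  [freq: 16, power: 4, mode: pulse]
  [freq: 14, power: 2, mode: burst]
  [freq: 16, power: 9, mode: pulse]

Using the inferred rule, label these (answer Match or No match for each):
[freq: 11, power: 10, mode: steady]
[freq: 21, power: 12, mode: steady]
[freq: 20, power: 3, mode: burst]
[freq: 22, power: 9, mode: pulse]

Looking at the examples, the only property every 'Match' case has and every 'No match' case lacks is: mode is steady.

Match, Match, No match, No match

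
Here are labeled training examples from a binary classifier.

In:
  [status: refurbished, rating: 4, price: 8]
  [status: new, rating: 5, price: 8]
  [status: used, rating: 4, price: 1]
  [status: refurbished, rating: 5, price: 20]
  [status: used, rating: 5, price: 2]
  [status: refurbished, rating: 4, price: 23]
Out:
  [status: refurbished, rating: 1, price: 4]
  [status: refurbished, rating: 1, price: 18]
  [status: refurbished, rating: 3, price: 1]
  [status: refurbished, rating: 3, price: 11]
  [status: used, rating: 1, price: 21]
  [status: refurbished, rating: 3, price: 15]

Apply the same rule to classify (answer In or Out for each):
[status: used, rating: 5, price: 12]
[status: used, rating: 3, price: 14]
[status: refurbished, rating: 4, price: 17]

The common property of the 'In' items is: rating ≥ 4. No 'Out' item has it.

In, Out, In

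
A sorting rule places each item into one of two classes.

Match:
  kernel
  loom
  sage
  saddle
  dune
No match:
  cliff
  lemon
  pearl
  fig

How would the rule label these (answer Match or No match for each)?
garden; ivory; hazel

Match, No match, No match

The distinguishing property — even length — holds for all the 'Match' cases and none of the 'No match' cases.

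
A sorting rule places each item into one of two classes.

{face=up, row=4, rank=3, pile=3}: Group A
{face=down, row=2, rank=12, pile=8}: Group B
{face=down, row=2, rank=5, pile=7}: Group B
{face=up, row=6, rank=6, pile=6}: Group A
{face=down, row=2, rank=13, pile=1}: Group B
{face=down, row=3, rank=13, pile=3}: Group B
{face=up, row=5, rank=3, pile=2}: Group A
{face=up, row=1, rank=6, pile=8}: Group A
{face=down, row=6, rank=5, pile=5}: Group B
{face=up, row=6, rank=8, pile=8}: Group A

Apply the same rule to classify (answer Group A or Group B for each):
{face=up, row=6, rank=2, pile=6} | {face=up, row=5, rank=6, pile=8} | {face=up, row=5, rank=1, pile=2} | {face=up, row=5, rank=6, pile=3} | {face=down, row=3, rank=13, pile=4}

Group A, Group A, Group A, Group A, Group B

Checking candidate rules against both groups, what survives is: face is up.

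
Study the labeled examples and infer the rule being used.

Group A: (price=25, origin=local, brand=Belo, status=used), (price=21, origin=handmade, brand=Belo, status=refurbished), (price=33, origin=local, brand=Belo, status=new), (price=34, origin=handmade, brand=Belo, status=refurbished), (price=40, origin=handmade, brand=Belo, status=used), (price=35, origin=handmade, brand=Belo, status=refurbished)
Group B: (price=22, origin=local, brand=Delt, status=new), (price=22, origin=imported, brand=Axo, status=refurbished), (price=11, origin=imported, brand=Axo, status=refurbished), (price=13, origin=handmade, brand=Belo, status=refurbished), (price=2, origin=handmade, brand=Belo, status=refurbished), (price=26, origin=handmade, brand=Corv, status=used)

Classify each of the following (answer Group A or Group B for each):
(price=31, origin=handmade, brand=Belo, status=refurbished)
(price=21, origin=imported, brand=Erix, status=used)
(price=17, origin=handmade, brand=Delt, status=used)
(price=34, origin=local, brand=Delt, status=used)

The simplest hypothesis consistent with all the labels is: brand is Belo AND price ≥ 21.
(price=31, origin=handmade, brand=Belo, status=refurbished) — brand is Belo, price = 31, hence Group A.
(price=21, origin=imported, brand=Erix, status=used) — brand is Erix, price = 21, hence Group B.
(price=17, origin=handmade, brand=Delt, status=used) — brand is Delt, price = 17, hence Group B.
(price=34, origin=local, brand=Delt, status=used) — brand is Delt, price = 34, hence Group B.

Group A, Group B, Group B, Group B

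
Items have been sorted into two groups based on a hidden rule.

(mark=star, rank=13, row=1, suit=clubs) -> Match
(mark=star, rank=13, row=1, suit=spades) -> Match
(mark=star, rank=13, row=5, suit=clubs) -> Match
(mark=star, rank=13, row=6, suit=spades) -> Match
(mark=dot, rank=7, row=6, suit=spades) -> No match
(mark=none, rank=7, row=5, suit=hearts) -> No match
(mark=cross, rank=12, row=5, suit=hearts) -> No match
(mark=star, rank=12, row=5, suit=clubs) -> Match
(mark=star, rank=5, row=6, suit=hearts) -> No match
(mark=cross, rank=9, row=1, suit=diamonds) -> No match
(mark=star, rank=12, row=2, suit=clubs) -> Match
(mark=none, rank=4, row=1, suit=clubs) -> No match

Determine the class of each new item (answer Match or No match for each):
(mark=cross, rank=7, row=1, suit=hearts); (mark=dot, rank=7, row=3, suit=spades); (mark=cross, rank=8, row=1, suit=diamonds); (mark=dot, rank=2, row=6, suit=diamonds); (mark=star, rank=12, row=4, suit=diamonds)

No match, No match, No match, No match, Match

The pattern is that an item is 'Match' exactly when: mark is star AND rank ≥ 7.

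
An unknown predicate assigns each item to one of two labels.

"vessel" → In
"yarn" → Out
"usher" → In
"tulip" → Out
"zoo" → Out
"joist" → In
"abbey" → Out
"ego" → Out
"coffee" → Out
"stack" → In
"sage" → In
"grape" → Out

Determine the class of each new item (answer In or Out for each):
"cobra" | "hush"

Rule: contains 's'. This holds for each 'In' example and fails for each 'Out' one.
"cobra": Out (no 's').
"hush": In (has 's').

Out, In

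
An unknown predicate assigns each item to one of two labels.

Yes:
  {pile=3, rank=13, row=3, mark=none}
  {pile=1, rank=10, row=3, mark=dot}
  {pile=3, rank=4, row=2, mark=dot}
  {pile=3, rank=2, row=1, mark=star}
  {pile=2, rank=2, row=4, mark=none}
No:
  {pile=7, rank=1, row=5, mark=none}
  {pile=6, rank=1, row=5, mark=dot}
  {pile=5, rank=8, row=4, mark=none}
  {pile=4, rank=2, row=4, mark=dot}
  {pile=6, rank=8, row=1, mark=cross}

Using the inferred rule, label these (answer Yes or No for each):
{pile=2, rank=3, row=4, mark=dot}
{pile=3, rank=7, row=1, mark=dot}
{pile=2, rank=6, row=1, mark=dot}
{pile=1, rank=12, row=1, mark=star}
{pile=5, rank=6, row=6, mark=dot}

All 'Yes' examples share one property — pile ≤ 3 — and every 'No' example lacks it.

Yes, Yes, Yes, Yes, No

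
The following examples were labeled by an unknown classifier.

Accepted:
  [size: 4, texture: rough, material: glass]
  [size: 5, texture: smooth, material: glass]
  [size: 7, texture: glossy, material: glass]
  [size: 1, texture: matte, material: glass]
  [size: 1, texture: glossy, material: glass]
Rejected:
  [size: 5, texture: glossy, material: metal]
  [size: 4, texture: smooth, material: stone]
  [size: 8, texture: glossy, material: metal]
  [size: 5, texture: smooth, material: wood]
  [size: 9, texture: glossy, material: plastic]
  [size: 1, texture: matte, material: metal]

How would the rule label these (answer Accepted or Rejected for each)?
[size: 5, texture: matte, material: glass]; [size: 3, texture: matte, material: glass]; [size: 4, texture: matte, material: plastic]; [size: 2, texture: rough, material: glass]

Accepted, Accepted, Rejected, Accepted

The common property of the 'Accepted' items is: material is glass. No 'Rejected' item has it.
[size: 5, texture: matte, material: glass]: material is glass — checks out, so Accepted.
[size: 3, texture: matte, material: glass]: material is glass — checks out, so Accepted.
[size: 4, texture: matte, material: plastic]: material is plastic — fails this test, so Rejected.
[size: 2, texture: rough, material: glass]: material is glass — checks out, so Accepted.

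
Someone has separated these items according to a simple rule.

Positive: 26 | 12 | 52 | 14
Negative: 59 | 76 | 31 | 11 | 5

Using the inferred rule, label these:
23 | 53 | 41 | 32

The common property of the 'Positive' items is: even AND at most 52. No 'Negative' item has it.

Negative, Negative, Negative, Positive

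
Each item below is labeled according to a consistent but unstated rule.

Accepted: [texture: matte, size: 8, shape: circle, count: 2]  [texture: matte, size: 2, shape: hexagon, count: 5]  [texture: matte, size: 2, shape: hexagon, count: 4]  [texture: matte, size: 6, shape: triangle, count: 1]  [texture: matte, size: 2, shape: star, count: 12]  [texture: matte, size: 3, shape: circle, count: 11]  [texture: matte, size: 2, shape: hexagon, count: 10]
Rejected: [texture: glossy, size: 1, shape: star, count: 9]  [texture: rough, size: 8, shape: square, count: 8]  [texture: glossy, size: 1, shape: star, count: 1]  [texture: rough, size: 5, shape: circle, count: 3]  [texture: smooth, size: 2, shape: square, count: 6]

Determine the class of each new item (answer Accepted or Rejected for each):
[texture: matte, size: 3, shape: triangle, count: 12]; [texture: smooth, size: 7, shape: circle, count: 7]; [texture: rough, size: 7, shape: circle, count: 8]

Accepted, Rejected, Rejected

The pattern is that an item is 'Accepted' exactly when: texture is matte.
Accepted: [texture: matte, size: 3, shape: triangle, count: 12], since texture is matte.
Rejected: [texture: smooth, size: 7, shape: circle, count: 7], since texture is smooth.
Rejected: [texture: rough, size: 7, shape: circle, count: 8], since texture is rough.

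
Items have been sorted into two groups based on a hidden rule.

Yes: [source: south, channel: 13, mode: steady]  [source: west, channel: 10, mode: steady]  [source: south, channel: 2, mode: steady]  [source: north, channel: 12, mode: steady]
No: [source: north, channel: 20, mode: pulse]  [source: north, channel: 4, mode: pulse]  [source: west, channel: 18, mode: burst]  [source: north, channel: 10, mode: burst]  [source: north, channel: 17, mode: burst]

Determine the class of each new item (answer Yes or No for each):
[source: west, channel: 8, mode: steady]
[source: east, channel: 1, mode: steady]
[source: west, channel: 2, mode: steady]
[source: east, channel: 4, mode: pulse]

Yes, Yes, Yes, No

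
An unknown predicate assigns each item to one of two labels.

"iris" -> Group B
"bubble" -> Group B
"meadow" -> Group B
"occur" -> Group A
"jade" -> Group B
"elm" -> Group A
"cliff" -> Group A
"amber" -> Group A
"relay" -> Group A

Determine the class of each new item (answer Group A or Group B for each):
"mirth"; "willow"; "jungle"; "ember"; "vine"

The pattern is that an item is 'Group A' exactly when: odd length.
Group A: "mirth", since length 5.
Group B: "willow", since length 6.
Group B: "jungle", since length 6.
Group A: "ember", since length 5.
Group B: "vine", since length 4.

Group A, Group B, Group B, Group A, Group B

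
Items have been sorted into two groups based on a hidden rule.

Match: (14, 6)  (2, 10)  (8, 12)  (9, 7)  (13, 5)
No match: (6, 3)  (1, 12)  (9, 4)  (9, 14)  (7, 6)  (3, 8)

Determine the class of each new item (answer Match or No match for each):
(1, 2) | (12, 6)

The simplest hypothesis consistent with all the labels is: sum is even.
(1, 2): 1+2 = 3 — fails this test, so No match.
(12, 6): 12+6 = 18 — meets the rule, so Match.

No match, Match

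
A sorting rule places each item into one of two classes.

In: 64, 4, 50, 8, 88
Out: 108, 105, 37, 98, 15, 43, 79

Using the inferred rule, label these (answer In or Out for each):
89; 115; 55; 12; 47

Out, Out, Out, In, Out

The rule appears to be: even AND at most 88.
89 → 89 is odd, 89 > 88 → Out. 115 → 115 is odd, 115 > 88 → Out. 55 → 55 is odd, 55 ≤ 88 → Out. 12 → 12 is even, 12 ≤ 88 → In. 47 → 47 is odd, 47 ≤ 88 → Out.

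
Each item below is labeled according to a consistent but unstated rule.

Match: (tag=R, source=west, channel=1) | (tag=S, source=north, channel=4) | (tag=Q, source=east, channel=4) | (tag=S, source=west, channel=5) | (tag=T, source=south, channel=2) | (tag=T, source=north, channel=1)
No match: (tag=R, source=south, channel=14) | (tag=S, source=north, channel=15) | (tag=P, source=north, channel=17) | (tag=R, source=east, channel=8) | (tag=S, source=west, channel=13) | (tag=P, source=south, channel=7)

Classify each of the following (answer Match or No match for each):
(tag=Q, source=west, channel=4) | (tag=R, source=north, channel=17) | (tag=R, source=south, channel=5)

Match, No match, Match

The common property of the 'Match' items is: channel ≤ 5. No 'No match' item has it.
Match: (tag=Q, source=west, channel=4), since channel = 4.
No match: (tag=R, source=north, channel=17), since channel = 17.
Match: (tag=R, source=south, channel=5), since channel = 5.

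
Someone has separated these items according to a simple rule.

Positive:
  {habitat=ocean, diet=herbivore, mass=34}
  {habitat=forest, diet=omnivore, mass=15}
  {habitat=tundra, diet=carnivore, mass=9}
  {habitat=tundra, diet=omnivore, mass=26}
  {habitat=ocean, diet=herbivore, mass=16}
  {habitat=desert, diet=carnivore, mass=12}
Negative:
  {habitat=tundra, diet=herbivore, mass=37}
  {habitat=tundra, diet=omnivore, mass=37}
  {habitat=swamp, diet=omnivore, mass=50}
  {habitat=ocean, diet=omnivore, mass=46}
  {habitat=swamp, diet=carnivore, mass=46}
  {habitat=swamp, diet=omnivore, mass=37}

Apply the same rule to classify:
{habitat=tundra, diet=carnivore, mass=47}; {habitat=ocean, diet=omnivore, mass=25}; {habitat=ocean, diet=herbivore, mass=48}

Every 'Positive' example satisfies: mass ≤ 34. None of the 'Negative' examples do.
{habitat=tundra, diet=carnivore, mass=47}: mass = 47 — doesn't qualify, so Negative. {habitat=ocean, diet=omnivore, mass=25}: mass = 25 — passes, so Positive. {habitat=ocean, diet=herbivore, mass=48}: mass = 48 — doesn't qualify, so Negative.

Negative, Positive, Negative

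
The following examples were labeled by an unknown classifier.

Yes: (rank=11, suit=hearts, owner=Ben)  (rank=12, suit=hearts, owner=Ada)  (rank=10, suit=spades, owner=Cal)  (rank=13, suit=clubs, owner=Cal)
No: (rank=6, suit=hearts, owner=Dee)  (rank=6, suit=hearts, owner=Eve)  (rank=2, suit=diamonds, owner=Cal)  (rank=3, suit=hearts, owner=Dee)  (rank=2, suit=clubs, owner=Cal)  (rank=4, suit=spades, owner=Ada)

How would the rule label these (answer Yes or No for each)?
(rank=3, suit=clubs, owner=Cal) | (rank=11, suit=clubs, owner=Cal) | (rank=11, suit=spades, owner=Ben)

The classifier is using: rank ≥ 10.

No, Yes, Yes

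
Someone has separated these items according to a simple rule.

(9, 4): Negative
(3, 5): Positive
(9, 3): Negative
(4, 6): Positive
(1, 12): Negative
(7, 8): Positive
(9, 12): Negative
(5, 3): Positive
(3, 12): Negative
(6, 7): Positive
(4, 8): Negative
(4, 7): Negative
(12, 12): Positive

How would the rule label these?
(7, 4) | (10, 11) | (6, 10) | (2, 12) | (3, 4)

All 'Positive' examples share one property — |first − second| ≤ 2 — and every 'Negative' example lacks it.
(7, 4): |7−4| = 3, fails this test → Negative.
(10, 11): |10−11| = 1, checks out → Positive.
(6, 10): |6−10| = 4, fails this test → Negative.
(2, 12): |2−12| = 10, fails this test → Negative.
(3, 4): |3−4| = 1, checks out → Positive.

Negative, Positive, Negative, Negative, Positive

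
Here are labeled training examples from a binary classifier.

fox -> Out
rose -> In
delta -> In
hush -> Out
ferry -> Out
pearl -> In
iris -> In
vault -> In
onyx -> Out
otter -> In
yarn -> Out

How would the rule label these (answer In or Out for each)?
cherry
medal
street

Out, In, In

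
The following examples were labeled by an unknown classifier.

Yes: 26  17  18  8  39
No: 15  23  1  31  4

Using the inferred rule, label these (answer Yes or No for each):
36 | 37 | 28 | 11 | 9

All 'Yes' examples share one property — digit sum ≥ 7 — and every 'No' example lacks it.
36 — digit sum 3+6 = 9, hence Yes.
37 — digit sum 3+7 = 10, hence Yes.
28 — digit sum 2+8 = 10, hence Yes.
11 — digit sum 1+1 = 2, hence No.
9 — digit sum 9, hence Yes.

Yes, Yes, Yes, No, Yes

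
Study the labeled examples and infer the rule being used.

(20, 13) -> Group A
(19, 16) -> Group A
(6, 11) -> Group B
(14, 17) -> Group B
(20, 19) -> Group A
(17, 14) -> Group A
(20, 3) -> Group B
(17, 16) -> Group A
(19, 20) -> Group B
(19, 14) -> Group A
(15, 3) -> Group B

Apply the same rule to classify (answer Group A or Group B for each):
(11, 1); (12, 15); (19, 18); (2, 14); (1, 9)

The rule appears to be: first > second AND sum ≥ 31.
(11, 1) → 11 > 1, 11+1 = 12 → Group B. (12, 15) → 12 < 15, 12+15 = 27 → Group B. (19, 18) → 19 > 18, 19+18 = 37 → Group A. (2, 14) → 2 < 14, 2+14 = 16 → Group B. (1, 9) → 1 < 9, 1+9 = 10 → Group B.

Group B, Group B, Group A, Group B, Group B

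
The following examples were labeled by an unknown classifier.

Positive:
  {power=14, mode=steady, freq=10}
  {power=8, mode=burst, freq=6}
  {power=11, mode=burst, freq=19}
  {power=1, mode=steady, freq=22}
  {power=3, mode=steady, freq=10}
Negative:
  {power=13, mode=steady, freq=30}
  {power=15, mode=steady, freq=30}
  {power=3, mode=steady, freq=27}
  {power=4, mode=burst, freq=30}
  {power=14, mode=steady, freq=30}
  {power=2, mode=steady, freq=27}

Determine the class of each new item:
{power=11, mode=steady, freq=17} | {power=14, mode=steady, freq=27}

The distinguishing property — freq ≤ 22 — holds for all the 'Positive' cases and none of the 'Negative' cases.
{power=11, mode=steady, freq=17}: freq = 17 — matches, so Positive. {power=14, mode=steady, freq=27}: freq = 27 — does not pass, so Negative.

Positive, Negative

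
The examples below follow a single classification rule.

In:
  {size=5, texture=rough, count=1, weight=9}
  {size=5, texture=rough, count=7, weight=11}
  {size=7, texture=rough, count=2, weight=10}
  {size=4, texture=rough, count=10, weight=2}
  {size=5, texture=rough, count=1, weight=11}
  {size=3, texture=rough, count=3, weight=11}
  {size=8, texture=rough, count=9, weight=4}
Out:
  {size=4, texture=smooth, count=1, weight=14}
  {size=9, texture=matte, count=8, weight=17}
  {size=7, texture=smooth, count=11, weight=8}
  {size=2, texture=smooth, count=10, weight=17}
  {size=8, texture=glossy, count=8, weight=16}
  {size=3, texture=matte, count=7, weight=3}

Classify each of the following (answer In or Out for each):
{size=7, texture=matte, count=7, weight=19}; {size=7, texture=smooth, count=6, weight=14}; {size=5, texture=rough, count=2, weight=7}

Out, Out, In

The pattern is that an item is 'In' exactly when: texture is rough.
{size=7, texture=matte, count=7, weight=19} → texture is matte → Out. {size=7, texture=smooth, count=6, weight=14} → texture is smooth → Out. {size=5, texture=rough, count=2, weight=7} → texture is rough → In.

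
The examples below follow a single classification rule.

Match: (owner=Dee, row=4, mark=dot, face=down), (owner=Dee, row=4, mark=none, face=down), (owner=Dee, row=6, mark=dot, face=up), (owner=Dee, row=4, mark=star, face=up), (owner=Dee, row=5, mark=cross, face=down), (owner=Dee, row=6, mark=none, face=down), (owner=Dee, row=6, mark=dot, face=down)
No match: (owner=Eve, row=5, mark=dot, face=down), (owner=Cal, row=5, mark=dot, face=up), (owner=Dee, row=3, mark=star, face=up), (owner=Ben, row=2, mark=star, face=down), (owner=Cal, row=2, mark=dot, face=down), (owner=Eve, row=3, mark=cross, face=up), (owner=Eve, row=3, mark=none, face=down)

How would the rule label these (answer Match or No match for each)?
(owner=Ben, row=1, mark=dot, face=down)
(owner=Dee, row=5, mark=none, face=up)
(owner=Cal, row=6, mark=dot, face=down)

No match, Match, No match

The rule appears to be: owner is Dee AND row ≥ 4.
No match: (owner=Ben, row=1, mark=dot, face=down), since owner is Ben, row = 1.
Match: (owner=Dee, row=5, mark=none, face=up), since owner is Dee, row = 5.
No match: (owner=Cal, row=6, mark=dot, face=down), since owner is Cal, row = 6.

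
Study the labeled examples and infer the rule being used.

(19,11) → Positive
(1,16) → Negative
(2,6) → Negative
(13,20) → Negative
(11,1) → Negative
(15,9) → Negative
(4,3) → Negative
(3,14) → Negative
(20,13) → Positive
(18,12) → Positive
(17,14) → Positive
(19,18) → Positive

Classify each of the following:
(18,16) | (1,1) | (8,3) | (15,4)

Positive, Negative, Negative, Negative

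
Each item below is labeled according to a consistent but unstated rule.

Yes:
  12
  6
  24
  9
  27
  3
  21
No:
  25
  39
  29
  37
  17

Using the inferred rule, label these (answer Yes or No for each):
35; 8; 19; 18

Every 'Yes' example satisfies: multiple of 3 AND at most 27. None of the 'No' examples do.
35: 35 = 3·11 + 2, 35 > 27, does not fit → No. 8: 8 = 3·2 + 2, 8 ≤ 27, does not fit → No. 19: 19 = 3·6 + 1, 19 ≤ 27, does not fit → No. 18: 18 = 3·6, 18 ≤ 27, fits → Yes.

No, No, No, Yes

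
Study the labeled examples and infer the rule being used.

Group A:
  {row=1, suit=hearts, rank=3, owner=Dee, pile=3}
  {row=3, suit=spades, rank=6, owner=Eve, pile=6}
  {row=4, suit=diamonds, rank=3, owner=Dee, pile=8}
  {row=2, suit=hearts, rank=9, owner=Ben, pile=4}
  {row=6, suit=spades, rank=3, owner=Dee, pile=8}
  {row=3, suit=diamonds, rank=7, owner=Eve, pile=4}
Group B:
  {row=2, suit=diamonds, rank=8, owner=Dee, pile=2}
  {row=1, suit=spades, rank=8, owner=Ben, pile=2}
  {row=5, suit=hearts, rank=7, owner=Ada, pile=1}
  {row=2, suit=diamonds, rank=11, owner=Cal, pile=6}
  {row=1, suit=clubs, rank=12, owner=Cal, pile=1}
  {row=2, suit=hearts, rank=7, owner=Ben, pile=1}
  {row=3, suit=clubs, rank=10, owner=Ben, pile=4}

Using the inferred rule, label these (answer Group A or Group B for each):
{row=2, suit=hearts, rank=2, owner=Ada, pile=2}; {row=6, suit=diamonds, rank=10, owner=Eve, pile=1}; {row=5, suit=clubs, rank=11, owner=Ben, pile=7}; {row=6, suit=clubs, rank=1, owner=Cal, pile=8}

The classifier is using: pile ≥ 3 AND rank ≤ 9.
{row=2, suit=hearts, rank=2, owner=Ada, pile=2}: Group B (pile = 2, rank = 2). {row=6, suit=diamonds, rank=10, owner=Eve, pile=1}: Group B (pile = 1, rank = 10). {row=5, suit=clubs, rank=11, owner=Ben, pile=7}: Group B (pile = 7, rank = 11). {row=6, suit=clubs, rank=1, owner=Cal, pile=8}: Group A (pile = 8, rank = 1).

Group B, Group B, Group B, Group A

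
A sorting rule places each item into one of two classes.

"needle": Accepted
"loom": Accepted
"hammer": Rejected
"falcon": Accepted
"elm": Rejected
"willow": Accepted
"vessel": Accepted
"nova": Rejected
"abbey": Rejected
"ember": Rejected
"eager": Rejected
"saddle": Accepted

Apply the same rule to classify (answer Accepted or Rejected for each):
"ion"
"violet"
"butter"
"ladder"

Rejected, Accepted, Rejected, Accepted

All 'Accepted' examples share one property — even length AND contains 'l' — and every 'Rejected' example lacks it.
Rejected: "ion", since length 3, no 'l'.
Accepted: "violet", since length 6, has 'l'.
Rejected: "butter", since length 6, no 'l'.
Accepted: "ladder", since length 6, has 'l'.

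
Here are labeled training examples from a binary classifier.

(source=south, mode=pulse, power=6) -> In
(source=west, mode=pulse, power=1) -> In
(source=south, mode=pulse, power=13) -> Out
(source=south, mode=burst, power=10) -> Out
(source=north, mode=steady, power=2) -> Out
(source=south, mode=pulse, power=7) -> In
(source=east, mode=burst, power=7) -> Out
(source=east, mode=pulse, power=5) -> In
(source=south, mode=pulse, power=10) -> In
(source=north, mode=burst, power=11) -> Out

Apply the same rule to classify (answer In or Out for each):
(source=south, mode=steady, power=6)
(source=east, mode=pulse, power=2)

'In' ⟺ mode is pulse AND power ≤ 10.

Out, In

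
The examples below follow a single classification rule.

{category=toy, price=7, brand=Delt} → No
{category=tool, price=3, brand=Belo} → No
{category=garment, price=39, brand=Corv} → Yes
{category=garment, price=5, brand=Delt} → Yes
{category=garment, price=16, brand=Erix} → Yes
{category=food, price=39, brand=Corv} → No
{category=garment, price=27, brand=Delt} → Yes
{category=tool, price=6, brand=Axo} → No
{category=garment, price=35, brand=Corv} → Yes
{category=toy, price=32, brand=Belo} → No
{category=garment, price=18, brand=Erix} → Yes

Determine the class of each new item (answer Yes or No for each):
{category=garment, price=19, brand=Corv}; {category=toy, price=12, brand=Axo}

The common property of the 'Yes' items is: category is garment. No 'No' item has it.
{category=garment, price=19, brand=Corv} → category is garment → Yes.
{category=toy, price=12, brand=Axo} → category is toy → No.

Yes, No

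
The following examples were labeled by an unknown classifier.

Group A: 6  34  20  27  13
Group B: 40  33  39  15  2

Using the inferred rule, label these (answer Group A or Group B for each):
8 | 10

Rule: ≡ 6 (mod 7). This holds for each 'Group A' example and fails for each 'Group B' one.
8 — 8 mod 7 = 1, hence Group B.
10 — 10 mod 7 = 3, hence Group B.

Group B, Group B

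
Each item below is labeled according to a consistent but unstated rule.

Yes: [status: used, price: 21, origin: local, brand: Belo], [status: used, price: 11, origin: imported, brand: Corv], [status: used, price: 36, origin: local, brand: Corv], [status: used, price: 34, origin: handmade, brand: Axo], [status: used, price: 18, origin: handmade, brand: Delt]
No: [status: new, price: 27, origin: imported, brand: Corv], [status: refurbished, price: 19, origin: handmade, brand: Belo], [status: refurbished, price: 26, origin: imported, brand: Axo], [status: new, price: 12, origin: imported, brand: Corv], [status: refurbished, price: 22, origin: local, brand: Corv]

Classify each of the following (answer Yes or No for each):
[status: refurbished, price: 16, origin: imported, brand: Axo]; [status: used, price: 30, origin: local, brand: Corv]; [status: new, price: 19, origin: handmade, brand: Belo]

The distinguishing property — status is used — holds for all the 'Yes' cases and none of the 'No' cases.

No, Yes, No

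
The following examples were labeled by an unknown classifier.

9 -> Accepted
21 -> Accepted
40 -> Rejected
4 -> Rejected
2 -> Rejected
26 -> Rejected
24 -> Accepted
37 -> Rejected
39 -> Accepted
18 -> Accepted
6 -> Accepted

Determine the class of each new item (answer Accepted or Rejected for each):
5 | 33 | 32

Rejected, Accepted, Rejected

The simplest hypothesis consistent with all the labels is: multiple of 3.
5 → 5 = 3·1 + 2 → Rejected.
33 → 33 = 3·11 → Accepted.
32 → 32 = 3·10 + 2 → Rejected.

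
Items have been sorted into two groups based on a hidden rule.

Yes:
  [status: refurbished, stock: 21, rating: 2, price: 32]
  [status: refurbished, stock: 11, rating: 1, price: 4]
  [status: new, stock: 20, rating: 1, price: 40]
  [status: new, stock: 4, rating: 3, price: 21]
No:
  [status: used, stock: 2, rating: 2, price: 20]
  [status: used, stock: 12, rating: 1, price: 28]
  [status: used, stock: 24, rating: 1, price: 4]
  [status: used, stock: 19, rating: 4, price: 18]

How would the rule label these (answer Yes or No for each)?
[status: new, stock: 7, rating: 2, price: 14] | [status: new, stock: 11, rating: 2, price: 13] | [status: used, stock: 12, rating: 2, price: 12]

Rule: status is not used. This holds for each 'Yes' example and fails for each 'No' one.

Yes, Yes, No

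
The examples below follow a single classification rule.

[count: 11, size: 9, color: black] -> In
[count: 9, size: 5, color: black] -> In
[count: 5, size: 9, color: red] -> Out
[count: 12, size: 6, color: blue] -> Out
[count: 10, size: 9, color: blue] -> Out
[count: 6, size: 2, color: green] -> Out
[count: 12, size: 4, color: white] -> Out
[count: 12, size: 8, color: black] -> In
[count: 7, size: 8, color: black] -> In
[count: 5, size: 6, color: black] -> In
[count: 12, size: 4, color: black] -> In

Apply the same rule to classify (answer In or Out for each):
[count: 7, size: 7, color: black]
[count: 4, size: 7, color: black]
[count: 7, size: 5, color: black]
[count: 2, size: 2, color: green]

In, In, In, Out

One predicate separates the groups cleanly: color is black.
[count: 7, size: 7, color: black]: color is black — matches, so In.
[count: 4, size: 7, color: black]: color is black — matches, so In.
[count: 7, size: 5, color: black]: color is black — matches, so In.
[count: 2, size: 2, color: green]: color is green — does not fit, so Out.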